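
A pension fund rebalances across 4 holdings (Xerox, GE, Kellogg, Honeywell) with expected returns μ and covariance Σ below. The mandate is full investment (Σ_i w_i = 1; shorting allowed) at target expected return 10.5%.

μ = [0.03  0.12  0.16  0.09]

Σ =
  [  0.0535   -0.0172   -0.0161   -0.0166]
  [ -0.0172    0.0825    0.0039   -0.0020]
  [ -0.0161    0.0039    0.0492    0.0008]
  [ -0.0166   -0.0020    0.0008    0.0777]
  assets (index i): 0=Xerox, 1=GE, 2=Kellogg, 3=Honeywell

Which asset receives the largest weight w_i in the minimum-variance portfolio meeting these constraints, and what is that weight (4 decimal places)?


Kellogg (0.3751)

p=Σ⁻¹μ = [2.9509  1.9225  4.0361  1.7967]
q=Σ⁻¹𝟙 = [41.4730  19.7875  31.9719  21.9105]
a=μᵀp=1.126699  b=𝟙ᵀp=10.706137  c=𝟙ᵀq=115.142924  D=ac−b²=15.110025
λ₁=(c·0.105−b)/D = (115.142924·0.105−10.706137)/15.110025 = 0.091586
λ₂=(a−b·0.105)/D = (1.126699−10.706137·0.105)/15.110025 = 0.000169
w* = 0.091586·p + 0.000169·q:
  w_0 = 0.091586·2.9509 + 0.000169·41.4730 = 0.2773  (Xerox)
  w_1 = 0.091586·1.9225 + 0.000169·19.7875 = 0.1794  (GE)
  w_2 = 0.091586·4.0361 + 0.000169·31.9719 = 0.3751  (Kellogg)
  w_3 = 0.091586·1.7967 + 0.000169·21.9105 = 0.1683  (Honeywell)
Σw_i=1.0000  μᵀw=0.1050
σ²=wᵀΣw=λ₁·μ_p+λ₂ = 0.091586·0.105 + 0.000169 = 0.009786 ≈ 0.0098


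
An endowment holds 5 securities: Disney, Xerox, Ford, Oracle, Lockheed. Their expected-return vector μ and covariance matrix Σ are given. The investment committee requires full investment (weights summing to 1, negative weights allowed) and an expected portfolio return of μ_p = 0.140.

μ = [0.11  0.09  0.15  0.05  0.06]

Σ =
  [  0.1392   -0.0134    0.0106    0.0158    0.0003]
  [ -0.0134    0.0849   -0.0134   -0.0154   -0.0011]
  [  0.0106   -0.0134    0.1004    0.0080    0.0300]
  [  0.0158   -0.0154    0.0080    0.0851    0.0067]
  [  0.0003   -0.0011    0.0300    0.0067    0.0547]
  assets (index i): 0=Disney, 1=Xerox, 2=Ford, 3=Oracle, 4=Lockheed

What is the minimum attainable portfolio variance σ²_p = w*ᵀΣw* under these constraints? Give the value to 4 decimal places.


0.0484

u=Σ⁻¹μ = [0.7579  1.5221  1.5037  0.5628  0.2297]
v=Σ⁻¹𝟙 = [6.8949  16.1778  6.3839  11.7250  13.6317]
a=μᵀu=0.487828  b=𝟙ᵀu=4.576179  c=𝟙ᵀv=54.813266  D=ac−b²=5.798047
λ₁=(c·0.140−b)/D = (54.813266·0.140−4.576179)/5.798047 = 0.534262
λ₂=(a−b·0.140)/D = (0.487828−4.576179·0.140)/5.798047 = -0.026360
w* = 0.534262·u + -0.026360·v:
  w_0 = 0.534262·0.7579 + -0.026360·6.8949 = 0.2232  (Disney)
  w_1 = 0.534262·1.5221 + -0.026360·16.1778 = 0.3867  (Xerox)
  w_2 = 0.534262·1.5037 + -0.026360·6.3839 = 0.6351  (Ford)
  w_3 = 0.534262·0.5628 + -0.026360·11.7250 = -0.0084  (Oracle)
  w_4 = 0.534262·0.2297 + -0.026360·13.6317 = -0.2366  (Lockheed)
Σw_i=1.0000  μᵀw=0.1400
σ²=wᵀΣw=λ₁·μ_p+λ₂ = 0.534262·0.140 + -0.026360 = 0.048437 ≈ 0.0484


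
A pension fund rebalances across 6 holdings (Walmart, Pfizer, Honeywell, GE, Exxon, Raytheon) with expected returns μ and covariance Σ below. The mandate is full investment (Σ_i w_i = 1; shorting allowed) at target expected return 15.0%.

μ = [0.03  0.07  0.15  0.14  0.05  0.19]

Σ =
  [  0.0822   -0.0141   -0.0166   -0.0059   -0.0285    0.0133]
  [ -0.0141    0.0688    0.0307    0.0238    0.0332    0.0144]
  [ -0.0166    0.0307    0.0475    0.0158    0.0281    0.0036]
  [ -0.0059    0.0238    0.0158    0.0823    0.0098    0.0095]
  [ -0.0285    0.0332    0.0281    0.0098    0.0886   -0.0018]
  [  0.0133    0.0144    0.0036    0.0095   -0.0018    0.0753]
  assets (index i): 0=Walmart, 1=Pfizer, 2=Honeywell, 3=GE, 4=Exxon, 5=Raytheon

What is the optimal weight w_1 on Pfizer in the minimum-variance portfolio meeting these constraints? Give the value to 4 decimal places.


u=Σ⁻¹μ = [0.5776  -1.4298  3.6961  1.1688  0.0326  2.3713]
v=Σ⁻¹𝟙 = [18.8073  1.0845  17.4217  7.6150  10.7293  8.2138]
a=μᵀu=1.087459  b=𝟙ᵀu=6.416564  c=𝟙ᵀv=63.871468  D=ac−b²=28.285277
λ₁=(c·0.150−b)/D = (63.871468·0.150−6.416564)/28.285277 = 0.111866
λ₂=(a−b·0.150)/D = (1.087459−6.416564·0.150)/28.285277 = 0.004418
w* = 0.111866·u + 0.004418·v:
  w_0 = 0.111866·0.5776 + 0.004418·18.8073 = 0.1477  (Walmart)
  w_1 = 0.111866·-1.4298 + 0.004418·1.0845 = -0.1552  (Pfizer)
  w_2 = 0.111866·3.6961 + 0.004418·17.4217 = 0.4904  (Honeywell)
  w_3 = 0.111866·1.1688 + 0.004418·7.6150 = 0.1644  (GE)
  w_4 = 0.111866·0.0326 + 0.004418·10.7293 = 0.0510  (Exxon)
  w_5 = 0.111866·2.3713 + 0.004418·8.2138 = 0.3016  (Raytheon)
Σw_i=1.0000  μᵀw=0.1500
σ²=wᵀΣw=λ₁·μ_p+λ₂ = 0.111866·0.150 + 0.004418 = 0.021198 ≈ 0.0212

-0.1552


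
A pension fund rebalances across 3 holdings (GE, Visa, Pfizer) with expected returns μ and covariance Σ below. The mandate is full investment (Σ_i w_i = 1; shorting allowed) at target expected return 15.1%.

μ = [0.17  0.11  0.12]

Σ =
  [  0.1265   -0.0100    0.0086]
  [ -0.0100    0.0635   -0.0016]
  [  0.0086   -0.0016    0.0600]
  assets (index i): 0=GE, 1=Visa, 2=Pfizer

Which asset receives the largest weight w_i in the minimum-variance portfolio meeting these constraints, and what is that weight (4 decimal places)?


GE (0.6522)

x=Σ⁻¹μ = [1.3754  1.9957  1.8561]
y=Σ⁻¹𝟙 = [8.1991  17.4413  15.9566]
a=μᵀx=0.676077  b=𝟙ᵀx=5.227176  c=𝟙ᵀy=41.596949  D=ac−b²=0.799372
λ₁=(c·0.151−b)/D = (41.596949·0.151−5.227176)/0.799372 = 1.318489
λ₂=(a−b·0.151)/D = (0.676077−5.227176·0.151)/0.799372 = -0.141644
w* = 1.318489·x + -0.141644·y:
  w_0 = 1.318489·1.3754 + -0.141644·8.1991 = 0.6522  (GE)
  w_1 = 1.318489·1.9957 + -0.141644·17.4413 = 0.1608  (Visa)
  w_2 = 1.318489·1.8561 + -0.141644·15.9566 = 0.1871  (Pfizer)
Σw_i=1.0000  μᵀw=0.1510
σ²=wᵀΣw=λ₁·μ_p+λ₂ = 1.318489·0.151 + -0.141644 = 0.057447 ≈ 0.0574


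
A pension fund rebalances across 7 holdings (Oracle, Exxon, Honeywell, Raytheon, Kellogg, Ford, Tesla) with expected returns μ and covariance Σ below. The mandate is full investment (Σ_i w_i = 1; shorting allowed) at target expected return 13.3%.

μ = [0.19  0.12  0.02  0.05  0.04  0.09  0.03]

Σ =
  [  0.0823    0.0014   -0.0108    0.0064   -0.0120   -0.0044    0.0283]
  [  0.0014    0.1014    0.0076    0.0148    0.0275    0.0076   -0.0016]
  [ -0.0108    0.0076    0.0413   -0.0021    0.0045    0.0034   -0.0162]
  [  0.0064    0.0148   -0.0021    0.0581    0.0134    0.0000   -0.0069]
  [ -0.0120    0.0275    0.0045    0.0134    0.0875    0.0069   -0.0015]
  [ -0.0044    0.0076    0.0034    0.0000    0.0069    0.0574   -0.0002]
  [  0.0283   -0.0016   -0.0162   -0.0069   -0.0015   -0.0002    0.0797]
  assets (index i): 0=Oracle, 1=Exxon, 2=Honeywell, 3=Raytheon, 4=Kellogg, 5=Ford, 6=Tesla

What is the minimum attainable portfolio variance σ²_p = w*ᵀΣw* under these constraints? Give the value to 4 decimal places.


x=Σ⁻¹μ = [2.6272  0.8372  0.7221  0.2613  0.3470  1.5727  -0.3598]
y=Σ⁻¹𝟙 = [11.0886  1.9975  32.1742  16.9954  7.1461  15.3010  16.8338]
a=μᵀx=0.771778  b=𝟙ᵀx=6.007741  c=𝟙ᵀy=101.536609  D=ac−b²=42.270820
λ₁=(c·0.133−b)/D = (101.536609·0.133−6.007741)/42.270820 = 0.177348
λ₂=(a−b·0.133)/D = (0.771778−6.007741·0.133)/42.270820 = -0.000645
w* = 0.177348·x + -0.000645·y:
  w_0 = 0.177348·2.6272 + -0.000645·11.0886 = 0.4588  (Oracle)
  w_1 = 0.177348·0.8372 + -0.000645·1.9975 = 0.1472  (Exxon)
  w_2 = 0.177348·0.7221 + -0.000645·32.1742 = 0.1073  (Honeywell)
  w_3 = 0.177348·0.2613 + -0.000645·16.9954 = 0.0354  (Raytheon)
  w_4 = 0.177348·0.3470 + -0.000645·7.1461 = 0.0569  (Kellogg)
  w_5 = 0.177348·1.5727 + -0.000645·15.3010 = 0.2691  (Ford)
  w_6 = 0.177348·-0.3598 + -0.000645·16.8338 = -0.0747  (Tesla)
Σw_i=1.0000  μᵀw=0.1330
σ²=wᵀΣw=λ₁·μ_p+λ₂ = 0.177348·0.133 + -0.000645 = 0.022943 ≈ 0.0229

0.0229


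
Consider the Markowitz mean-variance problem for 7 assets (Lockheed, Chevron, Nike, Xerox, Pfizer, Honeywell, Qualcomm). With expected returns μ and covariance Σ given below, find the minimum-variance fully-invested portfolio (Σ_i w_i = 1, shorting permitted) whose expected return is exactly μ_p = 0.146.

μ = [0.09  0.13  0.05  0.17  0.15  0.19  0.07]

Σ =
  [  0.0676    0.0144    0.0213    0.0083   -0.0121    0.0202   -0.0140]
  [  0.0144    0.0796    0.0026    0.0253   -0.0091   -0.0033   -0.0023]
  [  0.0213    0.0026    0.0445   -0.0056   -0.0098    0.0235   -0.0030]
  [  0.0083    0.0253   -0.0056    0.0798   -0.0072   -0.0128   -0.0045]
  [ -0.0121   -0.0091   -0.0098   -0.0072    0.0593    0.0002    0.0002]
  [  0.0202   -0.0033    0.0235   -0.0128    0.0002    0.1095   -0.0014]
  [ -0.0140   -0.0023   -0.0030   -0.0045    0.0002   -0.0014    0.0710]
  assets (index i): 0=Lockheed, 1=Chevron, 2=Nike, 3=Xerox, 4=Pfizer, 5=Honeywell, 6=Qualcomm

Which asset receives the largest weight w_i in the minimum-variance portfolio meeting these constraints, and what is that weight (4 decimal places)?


g=Σ⁻¹μ = [0.8952  1.1788  0.8443  2.3760  3.3105  1.7141  1.4114]
h=Σ⁻¹𝟙 = [11.0319  8.9643  23.1802  14.2327  25.9724  4.2448  18.4423]
a=μᵀg=1.600986  b=𝟙ᵀg=11.730146  c=𝟙ᵀh=106.068689  D=ac−b²=32.218120
λ₁=(c·0.146−b)/D = (106.068689·0.146−11.730146)/32.218120 = 0.116577
λ₂=(a−b·0.146)/D = (1.600986−11.730146·0.146)/32.218120 = -0.003464
w* = 0.116577·g + -0.003464·h:
  w_0 = 0.116577·0.8952 + -0.003464·11.0319 = 0.0661  (Lockheed)
  w_1 = 0.116577·1.1788 + -0.003464·8.9643 = 0.1064  (Chevron)
  w_2 = 0.116577·0.8443 + -0.003464·23.1802 = 0.0181  (Nike)
  w_3 = 0.116577·2.3760 + -0.003464·14.2327 = 0.2277  (Xerox)
  w_4 = 0.116577·3.3105 + -0.003464·25.9724 = 0.2960  (Pfizer)
  w_5 = 0.116577·1.7141 + -0.003464·4.2448 = 0.1851  (Honeywell)
  w_6 = 0.116577·1.4114 + -0.003464·18.4423 = 0.1006  (Qualcomm)
Σw_i=1.0000  μᵀw=0.1460
σ²=wᵀΣw=λ₁·μ_p+λ₂ = 0.116577·0.146 + -0.003464 = 0.013556 ≈ 0.0136

Pfizer (0.2960)


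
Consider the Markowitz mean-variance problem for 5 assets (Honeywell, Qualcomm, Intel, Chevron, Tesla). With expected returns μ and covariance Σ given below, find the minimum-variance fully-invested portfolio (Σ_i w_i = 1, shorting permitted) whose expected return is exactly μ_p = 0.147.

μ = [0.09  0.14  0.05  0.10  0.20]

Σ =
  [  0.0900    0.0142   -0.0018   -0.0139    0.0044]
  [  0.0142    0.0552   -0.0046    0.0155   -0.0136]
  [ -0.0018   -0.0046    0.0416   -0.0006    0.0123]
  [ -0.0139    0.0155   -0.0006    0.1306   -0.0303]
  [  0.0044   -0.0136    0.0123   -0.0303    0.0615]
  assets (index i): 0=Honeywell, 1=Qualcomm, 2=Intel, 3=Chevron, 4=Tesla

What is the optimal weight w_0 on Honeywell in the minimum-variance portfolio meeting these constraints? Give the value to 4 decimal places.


0.0689

p=Σ⁻¹μ = [0.5200  3.1306  0.2294  1.5201  4.6102]
q=Σ⁻¹𝟙 = [9.1428  19.5556  20.4172  11.3804  21.4540]
a=μᵀp=1.570604  b=𝟙ᵀp=10.010343  c=𝟙ᵀq=81.950053  D=ac−b²=28.504076
λ₁=(c·0.147−b)/D = (81.950053·0.147−10.010343)/28.504076 = 0.071439
λ₂=(a−b·0.147)/D = (1.570604−10.010343·0.147)/28.504076 = 0.003476
w* = 0.071439·p + 0.003476·q:
  w_0 = 0.071439·0.5200 + 0.003476·9.1428 = 0.0689  (Honeywell)
  w_1 = 0.071439·3.1306 + 0.003476·19.5556 = 0.2916  (Qualcomm)
  w_2 = 0.071439·0.2294 + 0.003476·20.4172 = 0.0874  (Intel)
  w_3 = 0.071439·1.5201 + 0.003476·11.3804 = 0.1482  (Chevron)
  w_4 = 0.071439·4.6102 + 0.003476·21.4540 = 0.4039  (Tesla)
Σw_i=1.0000  μᵀw=0.1470
σ²=wᵀΣw=λ₁·μ_p+λ₂ = 0.071439·0.147 + 0.003476 = 0.013978 ≈ 0.0140


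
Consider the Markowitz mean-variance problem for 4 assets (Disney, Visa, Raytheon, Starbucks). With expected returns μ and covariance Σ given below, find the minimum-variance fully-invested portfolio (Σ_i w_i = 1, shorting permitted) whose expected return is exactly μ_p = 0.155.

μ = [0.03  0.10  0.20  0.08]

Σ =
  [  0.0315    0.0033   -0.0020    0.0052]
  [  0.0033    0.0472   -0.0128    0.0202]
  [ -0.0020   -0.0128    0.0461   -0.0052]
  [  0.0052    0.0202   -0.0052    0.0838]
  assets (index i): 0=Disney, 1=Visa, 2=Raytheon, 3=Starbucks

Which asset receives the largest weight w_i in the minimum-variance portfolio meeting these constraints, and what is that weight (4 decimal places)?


g=Σ⁻¹μ = [0.8726  3.3233  5.3476  0.4313]
h=Σ⁻¹𝟙 = [30.0999  24.8100  30.5612  5.9814]
a=μᵀg=1.462531  b=𝟙ᵀg=9.974737  c=𝟙ᵀh=91.452379  D=ac−b²=34.256608
λ₁=(c·0.155−b)/D = (91.452379·0.155−9.974737)/34.256608 = 0.122615
λ₂=(a−b·0.155)/D = (1.462531−9.974737·0.155)/34.256608 = -0.002439
w* = 0.122615·g + -0.002439·h:
  w_0 = 0.122615·0.8726 + -0.002439·30.0999 = 0.0336  (Disney)
  w_1 = 0.122615·3.3233 + -0.002439·24.8100 = 0.3470  (Visa)
  w_2 = 0.122615·5.3476 + -0.002439·30.5612 = 0.5812  (Raytheon)
  w_3 = 0.122615·0.4313 + -0.002439·5.9814 = 0.0383  (Starbucks)
Σw_i=1.0000  μᵀw=0.1550
σ²=wᵀΣw=λ₁·μ_p+λ₂ = 0.122615·0.155 + -0.002439 = 0.016566 ≈ 0.0166

Raytheon (0.5812)


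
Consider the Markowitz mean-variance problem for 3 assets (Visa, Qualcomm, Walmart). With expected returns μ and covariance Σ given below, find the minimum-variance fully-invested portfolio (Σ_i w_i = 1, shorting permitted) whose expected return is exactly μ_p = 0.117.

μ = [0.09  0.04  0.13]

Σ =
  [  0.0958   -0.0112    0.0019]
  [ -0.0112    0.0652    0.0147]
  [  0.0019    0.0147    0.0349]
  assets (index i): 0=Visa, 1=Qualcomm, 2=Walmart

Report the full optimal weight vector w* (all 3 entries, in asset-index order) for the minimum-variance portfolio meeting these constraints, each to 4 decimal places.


0.2046  0.0535  0.7419

u=Σ⁻¹μ = [0.8570  -0.0758  3.7102]
v=Σ⁻¹𝟙 = [11.4016  12.1274  22.9245]
a=μᵀu=0.556425  b=𝟙ᵀu=4.491419  c=𝟙ᵀv=46.453462  D=ac−b²=5.675012
λ₁=(c·0.117−b)/D = (46.453462·0.117−4.491419)/5.675012 = 0.166279
λ₂=(a−b·0.117)/D = (0.556425−4.491419·0.117)/5.675012 = 0.005450
w* = 0.166279·u + 0.005450·v:
  w_0 = 0.166279·0.8570 + 0.005450·11.4016 = 0.2046  (Visa)
  w_1 = 0.166279·-0.0758 + 0.005450·12.1274 = 0.0535  (Qualcomm)
  w_2 = 0.166279·3.7102 + 0.005450·22.9245 = 0.7419  (Walmart)
Σw_i=1.0000  μᵀw=0.1170
σ²=wᵀΣw=λ₁·μ_p+λ₂ = 0.166279·0.117 + 0.005450 = 0.024905 ≈ 0.0249


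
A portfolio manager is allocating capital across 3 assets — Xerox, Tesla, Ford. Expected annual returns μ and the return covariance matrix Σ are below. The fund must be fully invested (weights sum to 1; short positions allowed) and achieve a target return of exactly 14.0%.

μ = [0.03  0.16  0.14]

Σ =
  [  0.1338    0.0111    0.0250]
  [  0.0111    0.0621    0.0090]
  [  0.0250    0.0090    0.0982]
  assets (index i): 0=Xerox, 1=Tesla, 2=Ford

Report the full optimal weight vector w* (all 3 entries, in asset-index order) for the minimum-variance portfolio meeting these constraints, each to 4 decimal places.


0.1061  0.5834  0.3105

x=Σ⁻¹μ = [-0.2124  2.4323  1.2568]
y=Σ⁻¹𝟙 = [4.8731  14.1236  7.6483]
a=μᵀx=0.558751  b=𝟙ᵀx=3.476723  c=𝟙ᵀy=26.644953  D=ac−b²=2.800297
λ₁=(c·0.140−b)/D = (26.644953·0.140−3.476723)/2.800297 = 0.090551
λ₂=(a−b·0.140)/D = (0.558751−3.476723·0.140)/2.800297 = 0.025715
w* = 0.090551·x + 0.025715·y:
  w_0 = 0.090551·-0.2124 + 0.025715·4.8731 = 0.1061  (Xerox)
  w_1 = 0.090551·2.4323 + 0.025715·14.1236 = 0.5834  (Tesla)
  w_2 = 0.090551·1.2568 + 0.025715·7.6483 = 0.3105  (Ford)
Σw_i=1.0000  μᵀw=0.1400
σ²=wᵀΣw=λ₁·μ_p+λ₂ = 0.090551·0.140 + 0.025715 = 0.038392 ≈ 0.0384


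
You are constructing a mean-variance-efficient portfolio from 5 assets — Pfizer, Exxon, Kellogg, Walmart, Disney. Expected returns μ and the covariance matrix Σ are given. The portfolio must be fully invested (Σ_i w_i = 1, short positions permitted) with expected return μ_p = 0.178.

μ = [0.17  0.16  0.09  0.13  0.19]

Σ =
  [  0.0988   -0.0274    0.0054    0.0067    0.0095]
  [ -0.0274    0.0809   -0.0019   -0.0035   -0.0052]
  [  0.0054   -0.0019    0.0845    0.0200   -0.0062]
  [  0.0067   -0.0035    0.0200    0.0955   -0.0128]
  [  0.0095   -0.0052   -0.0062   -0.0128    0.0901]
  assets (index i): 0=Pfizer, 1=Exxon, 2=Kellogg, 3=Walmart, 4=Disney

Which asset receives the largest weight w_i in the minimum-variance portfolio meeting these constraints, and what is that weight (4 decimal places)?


Exxon (0.3562)

x=Σ⁻¹μ = [2.1713  2.9440  0.8177  1.4556  2.3128]
y=Σ⁻¹𝟙 = [12.6972  18.1535  10.0411  9.8720  12.9011]
a=μᵀx=1.542408  b=𝟙ᵀx=9.701358  c=𝟙ᵀy=63.664943  D=ac−b²=4.080939
λ₁=(c·0.178−b)/D = (63.664943·0.178−9.701358)/4.080939 = 0.399663
λ₂=(a−b·0.178)/D = (1.542408−9.701358·0.178)/4.080939 = -0.045194
w* = 0.399663·x + -0.045194·y:
  w_0 = 0.399663·2.1713 + -0.045194·12.6972 = 0.2940  (Pfizer)
  w_1 = 0.399663·2.9440 + -0.045194·18.1535 = 0.3562  (Exxon)
  w_2 = 0.399663·0.8177 + -0.045194·10.0411 = -0.1270  (Kellogg)
  w_3 = 0.399663·1.4556 + -0.045194·9.8720 = 0.1356  (Walmart)
  w_4 = 0.399663·2.3128 + -0.045194·12.9011 = 0.3413  (Disney)
Σw_i=1.0000  μᵀw=0.1780
σ²=wᵀΣw=λ₁·μ_p+λ₂ = 0.399663·0.178 + -0.045194 = 0.025946 ≈ 0.0259


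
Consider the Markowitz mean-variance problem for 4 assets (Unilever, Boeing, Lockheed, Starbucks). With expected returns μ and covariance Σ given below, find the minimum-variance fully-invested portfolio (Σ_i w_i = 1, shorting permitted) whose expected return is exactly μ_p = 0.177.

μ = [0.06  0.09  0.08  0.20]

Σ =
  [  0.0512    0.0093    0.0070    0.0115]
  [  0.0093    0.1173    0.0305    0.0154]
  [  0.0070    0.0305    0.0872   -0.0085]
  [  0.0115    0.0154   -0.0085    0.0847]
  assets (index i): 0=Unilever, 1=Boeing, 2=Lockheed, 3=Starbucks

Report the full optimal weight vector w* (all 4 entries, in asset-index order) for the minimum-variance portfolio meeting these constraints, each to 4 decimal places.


x=Σ⁻¹μ = [0.4666  0.1418  1.0623  2.3788]
y=Σ⁻¹𝟙 = [15.2698  3.3715  10.0502  10.1287]
a=μᵀx=0.601486  b=𝟙ᵀx=4.049381  c=𝟙ᵀy=38.820192  D=ac−b²=6.952319
λ₁=(c·0.177−b)/D = (38.820192·0.177−4.049381)/6.952319 = 0.405878
λ₂=(a−b·0.177)/D = (0.601486−4.049381·0.177)/6.952319 = -0.016578
w* = 0.405878·x + -0.016578·y:
  w_0 = 0.405878·0.4666 + -0.016578·15.2698 = -0.0638  (Unilever)
  w_1 = 0.405878·0.1418 + -0.016578·3.3715 = 0.0016  (Boeing)
  w_2 = 0.405878·1.0623 + -0.016578·10.0502 = 0.2645  (Lockheed)
  w_3 = 0.405878·2.3788 + -0.016578·10.1287 = 0.7976  (Starbucks)
Σw_i=1.0000  μᵀw=0.1770
σ²=wᵀΣw=λ₁·μ_p+λ₂ = 0.405878·0.177 + -0.016578 = 0.055263 ≈ 0.0553

-0.0638  0.0016  0.2645  0.7976


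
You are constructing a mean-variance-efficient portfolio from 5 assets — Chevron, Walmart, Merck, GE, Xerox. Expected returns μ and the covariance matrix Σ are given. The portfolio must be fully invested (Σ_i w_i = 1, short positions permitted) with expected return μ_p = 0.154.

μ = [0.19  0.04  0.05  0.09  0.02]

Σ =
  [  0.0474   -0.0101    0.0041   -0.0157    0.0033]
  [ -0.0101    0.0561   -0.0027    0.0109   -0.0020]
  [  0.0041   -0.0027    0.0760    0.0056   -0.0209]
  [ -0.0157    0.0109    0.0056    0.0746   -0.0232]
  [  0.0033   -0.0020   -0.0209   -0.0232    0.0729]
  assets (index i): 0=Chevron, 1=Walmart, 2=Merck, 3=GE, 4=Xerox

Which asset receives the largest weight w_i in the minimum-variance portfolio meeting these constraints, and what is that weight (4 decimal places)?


x=Σ⁻¹μ = [4.9234  1.2071  0.5327  2.3307  0.9790]
y=Σ⁻¹𝟙 = [29.8787  20.4294  17.5304  23.2786  25.3595]
a=μᵀx=1.239707  b=𝟙ᵀx=9.972915  c=𝟙ᵀy=116.476631  D=ac−b²=44.937882
λ₁=(c·0.154−b)/D = (116.476631·0.154−9.972915)/44.937882 = 0.177233
λ₂=(a−b·0.154)/D = (1.239707−9.972915·0.154)/44.937882 = -0.006590
w* = 0.177233·x + -0.006590·y:
  w_0 = 0.177233·4.9234 + -0.006590·29.8787 = 0.6757  (Chevron)
  w_1 = 0.177233·1.2071 + -0.006590·20.4294 = 0.0793  (Walmart)
  w_2 = 0.177233·0.5327 + -0.006590·17.5304 = -0.0211  (Merck)
  w_3 = 0.177233·2.3307 + -0.006590·23.2786 = 0.2597  (GE)
  w_4 = 0.177233·0.9790 + -0.006590·25.3595 = 0.0064  (Xerox)
Σw_i=1.0000  μᵀw=0.1540
σ²=wᵀΣw=λ₁·μ_p+λ₂ = 0.177233·0.154 + -0.006590 = 0.020704 ≈ 0.0207

Chevron (0.6757)


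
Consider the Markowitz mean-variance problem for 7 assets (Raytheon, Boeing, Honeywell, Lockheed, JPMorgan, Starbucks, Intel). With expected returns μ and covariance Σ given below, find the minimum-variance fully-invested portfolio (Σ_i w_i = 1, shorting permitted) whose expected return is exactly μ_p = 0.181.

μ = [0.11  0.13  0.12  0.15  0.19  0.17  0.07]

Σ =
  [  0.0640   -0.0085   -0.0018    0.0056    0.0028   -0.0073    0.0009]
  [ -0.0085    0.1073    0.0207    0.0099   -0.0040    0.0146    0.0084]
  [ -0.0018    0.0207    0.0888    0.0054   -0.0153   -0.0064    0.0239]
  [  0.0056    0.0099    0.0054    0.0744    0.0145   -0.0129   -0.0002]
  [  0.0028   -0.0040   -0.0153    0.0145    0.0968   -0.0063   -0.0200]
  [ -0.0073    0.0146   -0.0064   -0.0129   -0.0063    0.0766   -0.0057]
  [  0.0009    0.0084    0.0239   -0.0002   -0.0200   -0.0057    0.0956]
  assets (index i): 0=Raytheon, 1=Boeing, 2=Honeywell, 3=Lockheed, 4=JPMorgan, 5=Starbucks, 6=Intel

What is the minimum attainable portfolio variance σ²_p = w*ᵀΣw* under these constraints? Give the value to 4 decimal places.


0.0322

x=Σ⁻¹μ = [1.9015  0.5108  1.5178  1.7681  2.2951  2.9874  0.9519]
y=Σ⁻¹𝟙 = [16.9086  4.6971  10.4556  11.3915  13.5062  18.5092  11.2274]
a=μᵀx=1.733476  b=𝟙ᵀx=11.932615  c=𝟙ᵀy=86.695537  D=ac−b²=7.897337
λ₁=(c·0.181−b)/D = (86.695537·0.181−11.932615)/7.897337 = 0.476018
λ₂=(a−b·0.181)/D = (1.733476−11.932615·0.181)/7.897337 = -0.053984
w* = 0.476018·x + -0.053984·y:
  w_0 = 0.476018·1.9015 + -0.053984·16.9086 = -0.0076  (Raytheon)
  w_1 = 0.476018·0.5108 + -0.053984·4.6971 = -0.0104  (Boeing)
  w_2 = 0.476018·1.5178 + -0.053984·10.4556 = 0.1581  (Honeywell)
  w_3 = 0.476018·1.7681 + -0.053984·11.3915 = 0.2267  (Lockheed)
  w_4 = 0.476018·2.2951 + -0.053984·13.5062 = 0.3634  (JPMorgan)
  w_5 = 0.476018·2.9874 + -0.053984·18.5092 = 0.4228  (Starbucks)
  w_6 = 0.476018·0.9519 + -0.053984·11.2274 = -0.1530  (Intel)
Σw_i=1.0000  μᵀw=0.1810
σ²=wᵀΣw=λ₁·μ_p+λ₂ = 0.476018·0.181 + -0.053984 = 0.032176 ≈ 0.0322


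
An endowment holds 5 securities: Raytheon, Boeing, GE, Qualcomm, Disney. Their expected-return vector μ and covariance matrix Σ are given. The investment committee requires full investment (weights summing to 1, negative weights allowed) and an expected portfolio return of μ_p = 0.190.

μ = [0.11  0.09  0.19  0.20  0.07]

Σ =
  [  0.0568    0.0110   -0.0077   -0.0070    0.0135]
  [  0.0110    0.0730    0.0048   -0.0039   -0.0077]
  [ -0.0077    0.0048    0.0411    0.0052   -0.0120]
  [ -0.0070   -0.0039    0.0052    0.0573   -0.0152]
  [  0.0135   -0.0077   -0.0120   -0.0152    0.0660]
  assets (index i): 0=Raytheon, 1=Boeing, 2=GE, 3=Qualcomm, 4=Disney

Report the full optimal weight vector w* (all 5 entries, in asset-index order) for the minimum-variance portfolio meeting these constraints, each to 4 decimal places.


0.1590  -0.0925  0.5306  0.3986  0.0043

u=Σ⁻¹μ = [2.3256  1.0311  5.1783  4.0596  2.5817]
v=Σ⁻¹𝟙 = [16.3020  13.1283  29.9097  24.0773  24.3319]
a=μᵀu=2.325131  b=𝟙ᵀu=15.176305  c=𝟙ᵀv=107.749203  D=ac−b²=20.210802
λ₁=(c·0.190−b)/D = (107.749203·0.190−15.176305)/20.210802 = 0.262040
λ₂=(a−b·0.190)/D = (2.325131−15.176305·0.190)/20.210802 = -0.027627
w* = 0.262040·u + -0.027627·v:
  w_0 = 0.262040·2.3256 + -0.027627·16.3020 = 0.1590  (Raytheon)
  w_1 = 0.262040·1.0311 + -0.027627·13.1283 = -0.0925  (Boeing)
  w_2 = 0.262040·5.1783 + -0.027627·29.9097 = 0.5306  (GE)
  w_3 = 0.262040·4.0596 + -0.027627·24.0773 = 0.3986  (Qualcomm)
  w_4 = 0.262040·2.5817 + -0.027627·24.3319 = 0.0043  (Disney)
Σw_i=1.0000  μᵀw=0.1900
σ²=wᵀΣw=λ₁·μ_p+λ₂ = 0.262040·0.190 + -0.027627 = 0.022161 ≈ 0.0222


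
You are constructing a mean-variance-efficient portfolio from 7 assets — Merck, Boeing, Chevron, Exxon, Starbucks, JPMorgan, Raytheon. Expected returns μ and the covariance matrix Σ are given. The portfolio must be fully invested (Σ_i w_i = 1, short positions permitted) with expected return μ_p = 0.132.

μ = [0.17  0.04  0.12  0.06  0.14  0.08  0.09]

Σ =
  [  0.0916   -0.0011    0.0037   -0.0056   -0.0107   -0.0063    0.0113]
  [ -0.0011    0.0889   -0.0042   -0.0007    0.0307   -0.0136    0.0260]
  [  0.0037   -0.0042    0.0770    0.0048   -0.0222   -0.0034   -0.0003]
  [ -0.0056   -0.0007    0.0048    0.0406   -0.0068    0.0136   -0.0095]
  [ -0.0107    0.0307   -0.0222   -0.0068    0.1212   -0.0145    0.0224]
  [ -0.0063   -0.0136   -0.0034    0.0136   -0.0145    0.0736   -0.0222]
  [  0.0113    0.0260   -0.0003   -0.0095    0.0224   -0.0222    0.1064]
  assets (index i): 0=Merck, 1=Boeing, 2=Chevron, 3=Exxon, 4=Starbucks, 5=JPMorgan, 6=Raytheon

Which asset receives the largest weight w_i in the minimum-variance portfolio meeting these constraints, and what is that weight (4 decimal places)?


g=Σ⁻¹μ = [2.1077  -0.0147  1.9772  1.4542  1.8556  1.6696  0.7187]
h=Σ⁻¹𝟙 = [13.2607  8.2373  15.6275  22.9342  11.9055  17.8767  9.2925]
a=μᵀg=1.140276  b=𝟙ᵀg=9.768388  c=𝟙ᵀh=99.134336  D=ac−b²=17.619128
λ₁=(c·0.132−b)/D = (99.134336·0.132−9.768388)/17.619128 = 0.188281
λ₂=(a−b·0.132)/D = (1.140276−9.768388·0.132)/17.619128 = -0.008465
w* = 0.188281·g + -0.008465·h:
  w_0 = 0.188281·2.1077 + -0.008465·13.2607 = 0.2846  (Merck)
  w_1 = 0.188281·-0.0147 + -0.008465·8.2373 = -0.0725  (Boeing)
  w_2 = 0.188281·1.9772 + -0.008465·15.6275 = 0.2400  (Chevron)
  w_3 = 0.188281·1.4542 + -0.008465·22.9342 = 0.0797  (Exxon)
  w_4 = 0.188281·1.8556 + -0.008465·11.9055 = 0.2486  (Starbucks)
  w_5 = 0.188281·1.6696 + -0.008465·17.8767 = 0.1630  (JPMorgan)
  w_6 = 0.188281·0.7187 + -0.008465·9.2925 = 0.0567  (Raytheon)
Σw_i=1.0000  μᵀw=0.1320
σ²=wᵀΣw=λ₁·μ_p+λ₂ = 0.188281·0.132 + -0.008465 = 0.016388 ≈ 0.0164

Merck (0.2846)


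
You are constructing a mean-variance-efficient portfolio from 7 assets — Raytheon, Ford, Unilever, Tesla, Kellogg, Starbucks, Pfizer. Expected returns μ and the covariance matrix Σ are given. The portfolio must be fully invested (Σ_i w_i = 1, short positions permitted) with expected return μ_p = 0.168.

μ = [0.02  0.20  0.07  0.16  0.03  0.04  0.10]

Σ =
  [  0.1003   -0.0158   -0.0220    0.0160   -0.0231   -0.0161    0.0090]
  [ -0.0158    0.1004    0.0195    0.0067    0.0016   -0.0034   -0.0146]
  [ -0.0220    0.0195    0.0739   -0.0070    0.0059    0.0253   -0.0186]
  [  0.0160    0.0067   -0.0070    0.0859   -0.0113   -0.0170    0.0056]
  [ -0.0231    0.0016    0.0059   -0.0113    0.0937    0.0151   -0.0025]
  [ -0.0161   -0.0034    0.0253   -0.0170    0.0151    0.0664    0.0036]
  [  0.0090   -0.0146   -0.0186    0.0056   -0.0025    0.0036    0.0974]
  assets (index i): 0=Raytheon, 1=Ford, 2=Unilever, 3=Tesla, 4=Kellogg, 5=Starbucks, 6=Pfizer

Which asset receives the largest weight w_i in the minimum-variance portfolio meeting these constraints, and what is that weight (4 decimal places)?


u=Σ⁻¹μ = [0.5203  2.0177  0.7456  1.8127  0.4865  0.8307  1.3010]
v=Σ⁻¹𝟙 = [17.0417  11.0969  14.0996  12.4650  13.3880  13.8757  12.1623]
a=μᵀu=0.934092  b=𝟙ᵀu=7.714473  c=𝟙ᵀv=94.129093  D=ac−b²=28.412147
λ₁=(c·0.168−b)/D = (94.129093·0.168−7.714473)/28.412147 = 0.285062
λ₂=(a−b·0.168)/D = (0.934092−7.714473·0.168)/28.412147 = -0.012739
w* = 0.285062·u + -0.012739·v:
  w_0 = 0.285062·0.5203 + -0.012739·17.0417 = -0.0688  (Raytheon)
  w_1 = 0.285062·2.0177 + -0.012739·11.0969 = 0.4338  (Ford)
  w_2 = 0.285062·0.7456 + -0.012739·14.0996 = 0.0329  (Unilever)
  w_3 = 0.285062·1.8127 + -0.012739·12.4650 = 0.3579  (Tesla)
  w_4 = 0.285062·0.4865 + -0.012739·13.3880 = -0.0319  (Kellogg)
  w_5 = 0.285062·0.8307 + -0.012739·13.8757 = 0.0600  (Starbucks)
  w_6 = 0.285062·1.3010 + -0.012739·12.1623 = 0.2159  (Pfizer)
Σw_i=1.0000  μᵀw=0.1680
σ²=wᵀΣw=λ₁·μ_p+λ₂ = 0.285062·0.168 + -0.012739 = 0.035151 ≈ 0.0352

Ford (0.4338)


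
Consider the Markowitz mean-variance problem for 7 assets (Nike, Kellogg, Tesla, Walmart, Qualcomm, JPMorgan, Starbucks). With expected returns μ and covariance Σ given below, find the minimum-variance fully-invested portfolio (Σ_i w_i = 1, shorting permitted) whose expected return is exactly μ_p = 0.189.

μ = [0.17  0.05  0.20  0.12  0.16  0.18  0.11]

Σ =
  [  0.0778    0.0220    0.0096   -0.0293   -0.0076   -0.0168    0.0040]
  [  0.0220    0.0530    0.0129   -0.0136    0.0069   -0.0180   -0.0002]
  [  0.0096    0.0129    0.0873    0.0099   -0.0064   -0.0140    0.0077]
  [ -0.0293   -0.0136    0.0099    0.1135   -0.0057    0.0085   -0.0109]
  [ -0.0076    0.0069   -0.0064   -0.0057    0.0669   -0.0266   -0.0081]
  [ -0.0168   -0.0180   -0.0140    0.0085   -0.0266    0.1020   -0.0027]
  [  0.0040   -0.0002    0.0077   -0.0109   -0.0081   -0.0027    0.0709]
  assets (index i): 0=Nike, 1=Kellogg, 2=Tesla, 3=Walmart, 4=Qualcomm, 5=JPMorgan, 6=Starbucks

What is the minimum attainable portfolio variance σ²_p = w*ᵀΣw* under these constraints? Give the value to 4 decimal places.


0.0130

p=Σ⁻¹μ = [3.8930  -0.0727  2.4655  1.9996  5.0695  3.9425  2.1006]
q=Σ⁻¹𝟙 = [20.4506  16.8891  9.2154  16.8029  29.7880  24.2861  18.9086]
a=μᵀp=3.143059  b=𝟙ᵀp=19.397999  c=𝟙ᵀq=136.340612  D=ac−b²=52.244193
λ₁=(c·0.189−b)/D = (136.340612·0.189−19.397999)/52.244193 = 0.121935
λ₂=(a−b·0.189)/D = (3.143059−19.397999·0.189)/52.244193 = -0.010014
w* = 0.121935·p + -0.010014·q:
  w_0 = 0.121935·3.8930 + -0.010014·20.4506 = 0.2699  (Nike)
  w_1 = 0.121935·-0.0727 + -0.010014·16.8891 = -0.1780  (Kellogg)
  w_2 = 0.121935·2.4655 + -0.010014·9.2154 = 0.2083  (Tesla)
  w_3 = 0.121935·1.9996 + -0.010014·16.8029 = 0.0756  (Walmart)
  w_4 = 0.121935·5.0695 + -0.010014·29.7880 = 0.3199  (Qualcomm)
  w_5 = 0.121935·3.9425 + -0.010014·24.2861 = 0.2375  (JPMorgan)
  w_6 = 0.121935·2.1006 + -0.010014·18.9086 = 0.0668  (Starbucks)
Σw_i=1.0000  μᵀw=0.1890
σ²=wᵀΣw=λ₁·μ_p+λ₂ = 0.121935·0.189 + -0.010014 = 0.013032 ≈ 0.0130


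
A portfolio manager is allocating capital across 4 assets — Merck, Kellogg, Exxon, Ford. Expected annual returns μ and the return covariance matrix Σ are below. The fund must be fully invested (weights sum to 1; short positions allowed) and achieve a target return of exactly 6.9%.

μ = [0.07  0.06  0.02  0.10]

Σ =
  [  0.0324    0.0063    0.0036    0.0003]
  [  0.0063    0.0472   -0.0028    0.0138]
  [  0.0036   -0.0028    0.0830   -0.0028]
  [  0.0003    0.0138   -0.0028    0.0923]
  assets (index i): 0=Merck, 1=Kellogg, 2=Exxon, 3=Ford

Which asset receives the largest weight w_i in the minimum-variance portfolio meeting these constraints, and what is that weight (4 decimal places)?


Merck (0.4764)

p=Σ⁻¹μ = [1.9851  0.7342  0.2125  0.9737]
q=Σ⁻¹𝟙 = [26.4073  15.8018  11.7308  8.7417]
a=μᵀp=0.284622  b=𝟙ᵀp=3.905402  c=𝟙ᵀq=62.681557  D=ac−b²=2.588404
λ₁=(c·0.069−b)/D = (62.681557·0.069−3.905402)/2.588404 = 0.162117
λ₂=(a−b·0.069)/D = (0.284622−3.905402·0.069)/2.588404 = 0.005853
w* = 0.162117·p + 0.005853·q:
  w_0 = 0.162117·1.9851 + 0.005853·26.4073 = 0.4764  (Merck)
  w_1 = 0.162117·0.7342 + 0.005853·15.8018 = 0.2115  (Kellogg)
  w_2 = 0.162117·0.2125 + 0.005853·11.7308 = 0.1031  (Exxon)
  w_3 = 0.162117·0.9737 + 0.005853·8.7417 = 0.2090  (Ford)
Σw_i=1.0000  μᵀw=0.0690
σ²=wᵀΣw=λ₁·μ_p+λ₂ = 0.162117·0.069 + 0.005853 = 0.017039 ≈ 0.0170


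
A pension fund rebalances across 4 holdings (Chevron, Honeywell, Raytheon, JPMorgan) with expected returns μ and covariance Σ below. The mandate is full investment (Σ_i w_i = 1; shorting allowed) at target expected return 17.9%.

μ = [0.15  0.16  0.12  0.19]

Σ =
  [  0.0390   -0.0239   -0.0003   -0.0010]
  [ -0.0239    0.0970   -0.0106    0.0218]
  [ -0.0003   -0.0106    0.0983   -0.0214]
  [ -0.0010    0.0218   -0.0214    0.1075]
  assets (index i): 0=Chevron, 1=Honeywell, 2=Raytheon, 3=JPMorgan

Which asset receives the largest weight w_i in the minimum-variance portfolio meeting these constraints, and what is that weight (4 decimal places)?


u=Σ⁻¹μ = [5.6752  2.8933  1.9010  1.6119]
v=Σ⁻¹𝟙 = [37.7607  19.2390  14.2318  8.5852]
a=μᵀu=1.848582  b=𝟙ᵀu=12.081340  c=𝟙ᵀv=79.816636  D=ac−b²=1.588783
λ₁=(c·0.179−b)/D = (79.816636·0.179−12.081340)/1.588783 = 1.388382
λ₂=(a−b·0.179)/D = (1.848582−12.081340·0.179)/1.588783 = -0.197622
w* = 1.388382·u + -0.197622·v:
  w_0 = 1.388382·5.6752 + -0.197622·37.7607 = 0.4170  (Chevron)
  w_1 = 1.388382·2.8933 + -0.197622·19.2390 = 0.2149  (Honeywell)
  w_2 = 1.388382·1.9010 + -0.197622·14.2318 = -0.1732  (Raytheon)
  w_3 = 1.388382·1.6119 + -0.197622·8.5852 = 0.5414  (JPMorgan)
Σw_i=1.0000  μᵀw=0.1790
σ²=wᵀΣw=λ₁·μ_p+λ₂ = 1.388382·0.179 + -0.197622 = 0.050898 ≈ 0.0509

JPMorgan (0.5414)


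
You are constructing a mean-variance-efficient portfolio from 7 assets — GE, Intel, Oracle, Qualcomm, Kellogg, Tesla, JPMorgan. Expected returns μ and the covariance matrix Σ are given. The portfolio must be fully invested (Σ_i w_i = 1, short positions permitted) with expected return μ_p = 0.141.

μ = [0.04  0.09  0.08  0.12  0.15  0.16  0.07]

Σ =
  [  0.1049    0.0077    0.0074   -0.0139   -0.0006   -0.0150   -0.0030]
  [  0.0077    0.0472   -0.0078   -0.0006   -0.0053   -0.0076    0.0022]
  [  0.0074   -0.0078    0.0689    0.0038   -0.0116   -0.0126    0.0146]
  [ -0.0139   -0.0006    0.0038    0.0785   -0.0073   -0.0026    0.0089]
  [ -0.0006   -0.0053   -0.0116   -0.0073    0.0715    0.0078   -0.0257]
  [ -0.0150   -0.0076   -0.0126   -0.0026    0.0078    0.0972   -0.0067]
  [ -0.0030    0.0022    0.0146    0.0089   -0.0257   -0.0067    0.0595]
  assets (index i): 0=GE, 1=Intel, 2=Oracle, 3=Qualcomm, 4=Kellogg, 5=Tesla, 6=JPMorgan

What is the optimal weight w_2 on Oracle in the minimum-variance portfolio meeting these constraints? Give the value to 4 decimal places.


0.0976

u=Σ⁻¹μ = [0.6624  2.7336  1.8079  1.7209  3.2863  2.1211  2.0661]
v=Σ⁻¹𝟙 = [11.3374  27.1140  18.1811  14.4945  27.1125  16.3323  23.2964]
a=μᵀu=1.600624  b=𝟙ᵀu=14.398377  c=𝟙ᵀv=137.868226  D=ac−b²=13.361901
λ₁=(c·0.141−b)/D = (137.868226·0.141−14.398377)/13.361901 = 0.377270
λ₂=(a−b·0.141)/D = (1.600624−14.398377·0.141)/13.361901 = -0.032147
w* = 0.377270·u + -0.032147·v:
  w_0 = 0.377270·0.6624 + -0.032147·11.3374 = -0.1146  (GE)
  w_1 = 0.377270·2.7336 + -0.032147·27.1140 = 0.1597  (Intel)
  w_2 = 0.377270·1.8079 + -0.032147·18.1811 = 0.0976  (Oracle)
  w_3 = 0.377270·1.7209 + -0.032147·14.4945 = 0.1833  (Qualcomm)
  w_4 = 0.377270·3.2863 + -0.032147·27.1125 = 0.3682  (Kellogg)
  w_5 = 0.377270·2.1211 + -0.032147·16.3323 = 0.2752  (Tesla)
  w_6 = 0.377270·2.0661 + -0.032147·23.2964 = 0.0306  (JPMorgan)
Σw_i=1.0000  μᵀw=0.1410
σ²=wᵀΣw=λ₁·μ_p+λ₂ = 0.377270·0.141 + -0.032147 = 0.021048 ≈ 0.0210


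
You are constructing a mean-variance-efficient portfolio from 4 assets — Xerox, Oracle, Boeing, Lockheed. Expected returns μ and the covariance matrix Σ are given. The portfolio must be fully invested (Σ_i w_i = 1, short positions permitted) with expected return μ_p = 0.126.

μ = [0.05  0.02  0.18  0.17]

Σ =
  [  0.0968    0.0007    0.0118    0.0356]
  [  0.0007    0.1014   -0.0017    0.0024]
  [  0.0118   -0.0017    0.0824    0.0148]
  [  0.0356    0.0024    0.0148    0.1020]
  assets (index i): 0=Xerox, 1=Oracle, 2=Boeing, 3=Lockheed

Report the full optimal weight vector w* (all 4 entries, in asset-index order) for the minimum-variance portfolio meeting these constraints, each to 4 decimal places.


x=Σ⁻¹μ = [-0.2646  0.1972  1.9625  1.4696]
y=Σ⁻¹𝟙 = [6.9190  9.8535  10.3321  5.6580]
a=μᵀx=0.593794  b=𝟙ᵀx=3.364670  c=𝟙ᵀy=32.762628  D=ac−b²=8.133248
λ₁=(c·0.126−b)/D = (32.762628·0.126−3.364670)/8.133248 = 0.093864
λ₂=(a−b·0.126)/D = (0.593794−3.364670·0.126)/8.133248 = 0.020883
w* = 0.093864·x + 0.020883·y:
  w_0 = 0.093864·-0.2646 + 0.020883·6.9190 = 0.1197  (Xerox)
  w_1 = 0.093864·0.1972 + 0.020883·9.8535 = 0.2243  (Oracle)
  w_2 = 0.093864·1.9625 + 0.020883·10.3321 = 0.4000  (Boeing)
  w_3 = 0.093864·1.4696 + 0.020883·5.6580 = 0.2561  (Lockheed)
Σw_i=1.0000  μᵀw=0.1260
σ²=wᵀΣw=λ₁·μ_p+λ₂ = 0.093864·0.126 + 0.020883 = 0.032710 ≈ 0.0327

0.1197  0.2243  0.4000  0.2561


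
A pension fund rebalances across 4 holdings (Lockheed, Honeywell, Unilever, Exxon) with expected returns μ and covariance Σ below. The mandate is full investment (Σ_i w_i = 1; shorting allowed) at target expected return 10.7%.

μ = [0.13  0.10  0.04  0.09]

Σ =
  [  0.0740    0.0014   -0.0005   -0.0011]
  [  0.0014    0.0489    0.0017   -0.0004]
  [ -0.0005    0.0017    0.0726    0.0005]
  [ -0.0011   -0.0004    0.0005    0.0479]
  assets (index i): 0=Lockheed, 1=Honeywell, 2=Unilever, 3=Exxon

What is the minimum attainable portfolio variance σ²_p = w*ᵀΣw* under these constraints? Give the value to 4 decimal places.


0.0191

x=Σ⁻¹μ = [1.7511  1.9932  0.5031  1.9305]
y=Σ⁻¹𝟙 = [13.5443  19.7747  13.2582  21.2146]
a=μᵀx=0.620834  b=𝟙ᵀx=6.177881  c=𝟙ᵀy=67.791910  D=ac−b²=3.921295
λ₁=(c·0.107−b)/D = (67.791910·0.107−6.177881)/3.921295 = 0.274362
λ₂=(a−b·0.107)/D = (0.620834−6.177881·0.107)/3.921295 = -0.010252
w* = 0.274362·x + -0.010252·y:
  w_0 = 0.274362·1.7511 + -0.010252·13.5443 = 0.3416  (Lockheed)
  w_1 = 0.274362·1.9932 + -0.010252·19.7747 = 0.3441  (Honeywell)
  w_2 = 0.274362·0.5031 + -0.010252·13.2582 = 0.0021  (Unilever)
  w_3 = 0.274362·1.9305 + -0.010252·21.2146 = 0.3122  (Exxon)
Σw_i=1.0000  μᵀw=0.1070
σ²=wᵀΣw=λ₁·μ_p+λ₂ = 0.274362·0.107 + -0.010252 = 0.019105 ≈ 0.0191


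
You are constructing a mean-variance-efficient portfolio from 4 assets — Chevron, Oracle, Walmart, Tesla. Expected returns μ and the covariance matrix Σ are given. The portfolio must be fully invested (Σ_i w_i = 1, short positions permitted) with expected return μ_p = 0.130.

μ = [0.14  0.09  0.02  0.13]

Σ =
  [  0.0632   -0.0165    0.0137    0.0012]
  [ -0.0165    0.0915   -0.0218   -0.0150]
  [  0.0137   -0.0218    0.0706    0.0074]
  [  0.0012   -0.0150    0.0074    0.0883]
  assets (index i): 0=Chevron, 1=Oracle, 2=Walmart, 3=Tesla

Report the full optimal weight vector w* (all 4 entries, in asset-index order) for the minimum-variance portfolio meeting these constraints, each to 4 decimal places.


u=Σ⁻¹μ = [2.6142  1.7718  0.1422  1.7258]
v=Σ⁻¹𝟙 = [17.4036  19.9341  15.5619  13.1707]
a=μᵀu=0.752645  b=𝟙ᵀu=6.254000  c=𝟙ᵀv=66.070286  D=ac−b²=10.614967
λ₁=(c·0.130−b)/D = (66.070286·0.130−6.254000)/10.614967 = 0.219985
λ₂=(a−b·0.130)/D = (0.752645−6.254000·0.130)/10.614967 = -0.005688
w* = 0.219985·u + -0.005688·v:
  w_0 = 0.219985·2.6142 + -0.005688·17.4036 = 0.4761  (Chevron)
  w_1 = 0.219985·1.7718 + -0.005688·19.9341 = 0.2764  (Oracle)
  w_2 = 0.219985·0.1422 + -0.005688·15.5619 = -0.0572  (Walmart)
  w_3 = 0.219985·1.7258 + -0.005688·13.1707 = 0.3047  (Tesla)
Σw_i=1.0000  μᵀw=0.1300
σ²=wᵀΣw=λ₁·μ_p+λ₂ = 0.219985·0.130 + -0.005688 = 0.022910 ≈ 0.0229

0.4761  0.2764  -0.0572  0.3047


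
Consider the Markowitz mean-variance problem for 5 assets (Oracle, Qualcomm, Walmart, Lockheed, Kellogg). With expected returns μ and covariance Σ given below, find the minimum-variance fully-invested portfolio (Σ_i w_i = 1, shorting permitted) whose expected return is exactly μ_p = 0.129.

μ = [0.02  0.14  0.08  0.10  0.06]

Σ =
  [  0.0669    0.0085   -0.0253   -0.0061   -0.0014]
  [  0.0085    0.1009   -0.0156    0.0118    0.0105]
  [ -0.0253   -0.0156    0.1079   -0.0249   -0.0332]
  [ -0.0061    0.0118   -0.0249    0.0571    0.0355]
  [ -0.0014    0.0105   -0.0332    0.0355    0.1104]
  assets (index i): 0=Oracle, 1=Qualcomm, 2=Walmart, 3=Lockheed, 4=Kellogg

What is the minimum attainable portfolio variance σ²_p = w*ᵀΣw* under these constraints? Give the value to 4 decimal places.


g=Σ⁻¹μ = [1.0014  1.2901  1.7474  2.1966  0.2526]
h=Σ⁻¹𝟙 = [25.6027  7.8589  24.5242  24.2035  8.2274]
a=μᵀg=0.575261  b=𝟙ᵀg=6.488242  c=𝟙ᵀh=90.416839  D=ac−b²=9.916012
λ₁=(c·0.129−b)/D = (90.416839·0.129−6.488242)/9.916012 = 0.521937
λ₂=(a−b·0.129)/D = (0.575261−6.488242·0.129)/9.916012 = -0.026394
w* = 0.521937·g + -0.026394·h:
  w_0 = 0.521937·1.0014 + -0.026394·25.6027 = -0.1531  (Oracle)
  w_1 = 0.521937·1.2901 + -0.026394·7.8589 = 0.4659  (Qualcomm)
  w_2 = 0.521937·1.7474 + -0.026394·24.5242 = 0.2647  (Walmart)
  w_3 = 0.521937·2.1966 + -0.026394·24.2035 = 0.5077  (Lockheed)
  w_4 = 0.521937·0.2526 + -0.026394·8.2274 = -0.0853  (Kellogg)
Σw_i=1.0000  μᵀw=0.1290
σ²=wᵀΣw=λ₁·μ_p+λ₂ = 0.521937·0.129 + -0.026394 = 0.040936 ≈ 0.0409

0.0409
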